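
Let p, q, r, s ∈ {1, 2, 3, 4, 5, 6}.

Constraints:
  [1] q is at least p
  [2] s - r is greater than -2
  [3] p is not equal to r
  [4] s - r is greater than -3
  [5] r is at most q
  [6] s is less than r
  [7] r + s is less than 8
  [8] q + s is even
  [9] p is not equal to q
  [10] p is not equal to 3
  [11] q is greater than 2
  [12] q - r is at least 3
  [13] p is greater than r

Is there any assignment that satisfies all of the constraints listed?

Take p = 5, q = 6, r = 3, s = 2. Then constraint 2: s - r = -1; constraint 4: s - r = -1; constraint 7: r + s = 5, and every other listed constraint is also met.

Satisfiable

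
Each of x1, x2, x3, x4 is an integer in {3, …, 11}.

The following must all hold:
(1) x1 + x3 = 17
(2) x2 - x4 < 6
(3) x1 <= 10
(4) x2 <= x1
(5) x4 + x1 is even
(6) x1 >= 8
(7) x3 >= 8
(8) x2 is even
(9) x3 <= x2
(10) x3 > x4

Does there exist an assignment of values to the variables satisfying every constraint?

Satisfiable

One satisfying assignment is x1 = 9, x2 = 8, x3 = 8, x4 = 3.
For the less obvious constraints — constraint 1: x1 + x3 = 17; constraint 2: x2 - x4 = 5; constraint 5: x4 + x1 = 12 is even — and the others hold by inspection.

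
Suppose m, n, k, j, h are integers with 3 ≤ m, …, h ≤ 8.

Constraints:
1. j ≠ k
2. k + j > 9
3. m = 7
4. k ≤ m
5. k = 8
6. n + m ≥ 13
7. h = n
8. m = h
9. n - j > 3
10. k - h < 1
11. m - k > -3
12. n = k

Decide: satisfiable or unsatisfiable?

Constraint 3 fixes m = 7 and constraint 5 fixes k = 8. Constraints 7, 8, and 12 give m = h = n = k, so m = k. But 7 ≠ 8 — contradiction.

Unsatisfiable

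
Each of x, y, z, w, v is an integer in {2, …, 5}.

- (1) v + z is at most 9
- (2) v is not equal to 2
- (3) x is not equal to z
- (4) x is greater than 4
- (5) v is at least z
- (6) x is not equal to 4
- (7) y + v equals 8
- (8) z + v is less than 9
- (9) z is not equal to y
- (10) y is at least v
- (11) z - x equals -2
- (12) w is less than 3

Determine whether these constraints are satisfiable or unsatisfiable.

Take x = 5, y = 5, z = 3, w = 2, v = 3. Then constraint 1: v + z = 6; constraint 7: y + v = 8; constraint 8: z + v = 6, and every other listed constraint is also met.

Satisfiable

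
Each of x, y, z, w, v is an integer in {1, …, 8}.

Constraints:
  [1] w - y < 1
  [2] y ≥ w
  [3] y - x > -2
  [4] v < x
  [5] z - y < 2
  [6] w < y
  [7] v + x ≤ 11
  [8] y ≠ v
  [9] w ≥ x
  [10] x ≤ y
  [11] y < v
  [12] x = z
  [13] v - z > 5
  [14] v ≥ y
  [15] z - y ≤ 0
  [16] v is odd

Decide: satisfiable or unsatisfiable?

Constraints 4, 6, 9, and 14 give x ≤ w, w < y, y ≤ v, v < x. Chaining: x ≤ w < y ≤ v < x, which forces x < x — impossible.

Unsatisfiable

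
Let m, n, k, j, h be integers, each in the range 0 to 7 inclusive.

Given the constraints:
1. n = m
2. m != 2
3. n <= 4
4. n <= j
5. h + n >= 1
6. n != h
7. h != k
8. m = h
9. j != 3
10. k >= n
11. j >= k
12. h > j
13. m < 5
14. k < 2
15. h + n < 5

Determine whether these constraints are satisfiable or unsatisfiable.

From constraints 1 and 8, n = m = h, so n = h. But constraint 6 says n ≠ h. Contradiction.

Unsatisfiable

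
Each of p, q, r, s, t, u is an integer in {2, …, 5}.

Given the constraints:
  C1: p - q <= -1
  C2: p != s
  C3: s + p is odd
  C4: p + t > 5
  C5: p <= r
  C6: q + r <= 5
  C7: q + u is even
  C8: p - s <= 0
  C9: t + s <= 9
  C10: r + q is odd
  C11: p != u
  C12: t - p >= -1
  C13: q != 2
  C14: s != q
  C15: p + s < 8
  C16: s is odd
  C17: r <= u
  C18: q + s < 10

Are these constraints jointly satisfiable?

One satisfying assignment is p = 2, q = 3, r = 2, s = 5, t = 4, u = 5.
For the less obvious constraints — constraint 1: p - q = -1; constraint 4: p + t = 6 — and the others hold by inspection.

Satisfiable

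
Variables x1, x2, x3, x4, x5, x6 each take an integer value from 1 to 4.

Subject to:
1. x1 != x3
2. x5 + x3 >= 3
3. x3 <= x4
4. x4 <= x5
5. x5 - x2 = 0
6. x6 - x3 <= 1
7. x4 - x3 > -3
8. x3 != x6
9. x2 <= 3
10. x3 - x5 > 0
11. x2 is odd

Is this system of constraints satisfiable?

Constraints 3, 4, and 10 give x5 < x3, x3 ≤ x4, x4 ≤ x5. Chaining: x5 < x3 ≤ x4 ≤ x5, which forces x5 < x5 — impossible.

Unsatisfiable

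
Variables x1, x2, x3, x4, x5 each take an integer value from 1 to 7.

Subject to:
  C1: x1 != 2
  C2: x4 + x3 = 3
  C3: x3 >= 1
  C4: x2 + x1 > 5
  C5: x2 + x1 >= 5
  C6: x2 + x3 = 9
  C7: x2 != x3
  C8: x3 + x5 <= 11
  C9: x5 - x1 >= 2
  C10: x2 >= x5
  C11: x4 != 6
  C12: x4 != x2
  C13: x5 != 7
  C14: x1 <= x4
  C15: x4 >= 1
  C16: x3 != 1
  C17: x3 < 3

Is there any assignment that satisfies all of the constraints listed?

Setting (x1, x2, x3, x4, x5) = (1, 7, 2, 1, 6) satisfies everything: constraint 2: x4 + x3 = 3; constraint 4: x2 + x1 = 8; constraint 5: x2 + x1 = 8, and the others follow.

Satisfiable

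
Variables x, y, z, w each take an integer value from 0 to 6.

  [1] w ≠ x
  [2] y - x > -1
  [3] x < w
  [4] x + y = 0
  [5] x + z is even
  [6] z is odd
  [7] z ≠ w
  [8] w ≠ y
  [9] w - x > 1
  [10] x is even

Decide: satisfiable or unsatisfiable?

Unsatisfiable

Constraint 10 makes x even and constraint 6 makes z odd, so x + z must be odd. Constraint 5 says x + z is even — contradiction.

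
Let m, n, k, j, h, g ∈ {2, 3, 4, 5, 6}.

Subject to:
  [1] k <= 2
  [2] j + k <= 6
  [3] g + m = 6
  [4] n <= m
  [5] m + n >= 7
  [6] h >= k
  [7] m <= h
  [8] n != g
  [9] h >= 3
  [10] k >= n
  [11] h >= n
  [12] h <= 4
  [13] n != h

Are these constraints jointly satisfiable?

Unsatisfiable

From constraints 7 and 12: m ≤ h ≤ 4. From constraints 1 and 10: n ≤ k ≤ 2. Hence m + n ≤ 6. But constraint 5 requires m + n ≥ 7, and 7 > 6. Contradiction.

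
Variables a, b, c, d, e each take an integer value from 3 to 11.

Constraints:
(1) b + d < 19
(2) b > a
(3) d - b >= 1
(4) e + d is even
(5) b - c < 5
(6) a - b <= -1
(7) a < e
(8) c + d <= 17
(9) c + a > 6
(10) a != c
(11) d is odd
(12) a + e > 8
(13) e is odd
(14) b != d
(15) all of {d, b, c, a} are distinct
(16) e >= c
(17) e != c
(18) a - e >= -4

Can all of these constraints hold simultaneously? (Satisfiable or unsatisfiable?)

Satisfiable

One satisfying assignment is a = 4, b = 7, c = 5, d = 9, e = 7.
For the less obvious constraints — constraint 1: b + d = 16; constraint 3: d - b = 2 — and the others hold by inspection.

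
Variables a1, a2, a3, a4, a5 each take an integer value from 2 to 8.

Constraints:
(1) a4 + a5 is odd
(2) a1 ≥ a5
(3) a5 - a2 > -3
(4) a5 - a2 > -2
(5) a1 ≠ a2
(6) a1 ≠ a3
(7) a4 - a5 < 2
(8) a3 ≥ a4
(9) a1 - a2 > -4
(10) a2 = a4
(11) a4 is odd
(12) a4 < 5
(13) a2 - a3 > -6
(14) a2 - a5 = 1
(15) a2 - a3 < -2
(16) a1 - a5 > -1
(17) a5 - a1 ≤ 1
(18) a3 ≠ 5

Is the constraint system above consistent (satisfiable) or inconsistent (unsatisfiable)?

Satisfiable

Setting (a1, a2, a3, a4, a5) = (2, 3, 7, 3, 2) satisfies everything: constraint 3: a5 - a2 = -1; constraint 4: a5 - a2 = -1, and the others follow.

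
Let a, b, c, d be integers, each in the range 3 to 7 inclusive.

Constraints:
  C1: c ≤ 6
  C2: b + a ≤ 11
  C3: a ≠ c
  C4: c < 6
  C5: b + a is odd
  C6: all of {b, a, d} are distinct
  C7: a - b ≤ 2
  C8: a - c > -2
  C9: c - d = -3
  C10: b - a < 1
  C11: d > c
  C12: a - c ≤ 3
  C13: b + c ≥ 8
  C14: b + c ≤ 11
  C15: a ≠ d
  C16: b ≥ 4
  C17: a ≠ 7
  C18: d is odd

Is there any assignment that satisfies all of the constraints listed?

Satisfiable

Setting (a, b, c, d) = (5, 4, 4, 7) satisfies everything: constraint 2: b + a = 9; constraint 7: a - b = 1, and the others follow.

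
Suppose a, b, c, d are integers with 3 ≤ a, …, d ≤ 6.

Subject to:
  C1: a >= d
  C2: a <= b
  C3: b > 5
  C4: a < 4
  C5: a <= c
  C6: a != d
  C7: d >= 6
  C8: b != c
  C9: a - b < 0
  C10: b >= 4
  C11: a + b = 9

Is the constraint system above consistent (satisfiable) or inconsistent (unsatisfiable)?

Unsatisfiable

From constraints 1 and 7: a ≥ d ≥ 6. From constraint 10: b ≥ 4. Hence a + b ≥ 10. But constraint 11 requires a + b = 9, and 9 < 10. Contradiction.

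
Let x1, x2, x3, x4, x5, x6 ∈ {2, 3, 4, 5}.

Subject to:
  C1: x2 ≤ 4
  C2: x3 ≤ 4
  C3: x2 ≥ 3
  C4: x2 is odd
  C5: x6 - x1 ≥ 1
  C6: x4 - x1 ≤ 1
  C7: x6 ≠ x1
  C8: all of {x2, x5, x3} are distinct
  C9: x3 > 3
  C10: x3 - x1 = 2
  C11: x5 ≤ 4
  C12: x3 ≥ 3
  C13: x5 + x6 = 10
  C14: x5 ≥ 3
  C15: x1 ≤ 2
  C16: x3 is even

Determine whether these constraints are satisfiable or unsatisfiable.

Constraints 1, 2, 3, 11, 12, and 14 confine each of x2, x5, x3 to the 2 values {3, 4}.
Constraint 8 requires all 3 of them to be distinct, but only 2 values are available — impossible by the pigeonhole principle.

Unsatisfiable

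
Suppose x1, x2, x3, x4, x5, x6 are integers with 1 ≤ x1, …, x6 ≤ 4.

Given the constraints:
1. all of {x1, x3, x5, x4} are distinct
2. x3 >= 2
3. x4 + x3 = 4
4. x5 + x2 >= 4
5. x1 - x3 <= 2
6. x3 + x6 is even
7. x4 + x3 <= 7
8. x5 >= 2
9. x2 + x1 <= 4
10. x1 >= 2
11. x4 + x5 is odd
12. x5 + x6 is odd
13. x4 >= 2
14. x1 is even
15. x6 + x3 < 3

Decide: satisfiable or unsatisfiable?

Unsatisfiable

Constraints 2, 8, 10, and 13 confine each of x1, x3, x5, x4 to the 3 values {2, …, 4} (the domain already gives each ≤ 4).
Constraint 1 requires all 4 of them to be distinct, but only 3 values are available — impossible by the pigeonhole principle.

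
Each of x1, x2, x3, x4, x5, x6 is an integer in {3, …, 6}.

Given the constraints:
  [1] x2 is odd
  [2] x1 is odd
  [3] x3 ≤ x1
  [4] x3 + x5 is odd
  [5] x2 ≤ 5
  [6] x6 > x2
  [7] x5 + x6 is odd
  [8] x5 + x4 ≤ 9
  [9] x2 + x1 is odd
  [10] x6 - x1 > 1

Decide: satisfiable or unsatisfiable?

Unsatisfiable

Constraint 1 makes x2 odd and constraint 2 makes x1 odd, so x2 + x1 must be even. Constraint 9 says x2 + x1 is odd — contradiction.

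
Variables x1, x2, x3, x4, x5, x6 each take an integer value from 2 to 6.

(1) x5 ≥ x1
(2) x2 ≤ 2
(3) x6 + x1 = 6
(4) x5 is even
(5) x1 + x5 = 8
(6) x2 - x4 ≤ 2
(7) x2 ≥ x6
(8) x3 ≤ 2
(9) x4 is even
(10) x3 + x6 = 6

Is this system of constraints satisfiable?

Unsatisfiable

From constraint 8: x3 ≤ 2. From constraints 2 and 7: x6 ≤ x2 ≤ 2. Hence x3 + x6 ≤ 4. But constraint 10 requires x3 + x6 = 6, and 6 > 4. Contradiction.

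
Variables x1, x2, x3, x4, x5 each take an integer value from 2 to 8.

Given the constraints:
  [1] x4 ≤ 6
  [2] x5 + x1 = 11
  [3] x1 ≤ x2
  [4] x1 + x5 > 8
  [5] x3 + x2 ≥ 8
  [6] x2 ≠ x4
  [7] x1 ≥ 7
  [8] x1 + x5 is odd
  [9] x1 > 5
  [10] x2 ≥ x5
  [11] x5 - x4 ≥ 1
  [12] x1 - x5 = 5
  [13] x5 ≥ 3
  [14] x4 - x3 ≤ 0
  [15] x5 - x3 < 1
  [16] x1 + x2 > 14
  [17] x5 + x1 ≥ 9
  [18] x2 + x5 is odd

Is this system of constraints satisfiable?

Satisfiable

Setting (x1, x2, x3, x4, x5) = (8, 8, 3, 2, 3) satisfies everything: constraint 2: x5 + x1 = 11; constraint 4: x1 + x5 = 11, and the others follow.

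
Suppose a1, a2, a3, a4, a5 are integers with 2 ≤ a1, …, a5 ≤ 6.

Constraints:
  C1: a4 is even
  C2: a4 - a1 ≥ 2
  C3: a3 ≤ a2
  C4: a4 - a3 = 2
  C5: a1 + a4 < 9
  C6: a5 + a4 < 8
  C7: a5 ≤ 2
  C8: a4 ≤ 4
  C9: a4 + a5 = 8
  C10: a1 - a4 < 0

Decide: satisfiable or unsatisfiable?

Unsatisfiable

From constraint 8: a4 ≤ 4. From constraint 7: a5 ≤ 2. Hence a4 + a5 ≤ 6. But constraint 9 requires a4 + a5 = 8, and 8 > 6. Contradiction.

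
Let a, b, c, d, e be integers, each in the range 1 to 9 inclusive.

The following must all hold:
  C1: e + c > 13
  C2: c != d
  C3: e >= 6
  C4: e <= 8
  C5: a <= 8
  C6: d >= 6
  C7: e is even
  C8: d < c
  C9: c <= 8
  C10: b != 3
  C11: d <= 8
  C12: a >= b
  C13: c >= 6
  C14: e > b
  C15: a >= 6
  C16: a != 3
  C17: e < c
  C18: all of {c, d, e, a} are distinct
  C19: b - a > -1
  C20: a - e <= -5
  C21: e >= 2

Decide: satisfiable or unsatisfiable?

Constraints 3, 4, 5, 6, 9, 11, 13, and 15 confine each of c, d, e, a to the 3 values {6, …, 8}.
Constraint 18 requires all 4 of them to be distinct, but only 3 values are available — impossible by the pigeonhole principle.

Unsatisfiable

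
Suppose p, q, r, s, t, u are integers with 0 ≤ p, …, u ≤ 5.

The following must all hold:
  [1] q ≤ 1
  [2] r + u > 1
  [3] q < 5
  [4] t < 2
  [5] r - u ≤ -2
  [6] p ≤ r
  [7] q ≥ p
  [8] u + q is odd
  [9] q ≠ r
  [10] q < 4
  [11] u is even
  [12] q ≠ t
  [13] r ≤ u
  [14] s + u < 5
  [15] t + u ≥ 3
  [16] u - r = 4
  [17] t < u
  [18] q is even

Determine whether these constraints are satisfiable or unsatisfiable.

Constraint 11 makes u even and constraint 18 makes q even, so u + q must be even. Constraint 8 says u + q is odd — contradiction.

Unsatisfiable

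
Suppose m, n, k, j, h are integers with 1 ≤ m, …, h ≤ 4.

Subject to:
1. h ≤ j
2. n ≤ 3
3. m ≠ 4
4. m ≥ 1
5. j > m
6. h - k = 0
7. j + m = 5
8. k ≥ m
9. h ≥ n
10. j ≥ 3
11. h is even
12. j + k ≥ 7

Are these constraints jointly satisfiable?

Setting (m, n, k, j, h) = (1, 2, 4, 4, 4) satisfies everything: constraint 6: h - k = 0; constraint 7: j + m = 5, and the others follow.

Satisfiable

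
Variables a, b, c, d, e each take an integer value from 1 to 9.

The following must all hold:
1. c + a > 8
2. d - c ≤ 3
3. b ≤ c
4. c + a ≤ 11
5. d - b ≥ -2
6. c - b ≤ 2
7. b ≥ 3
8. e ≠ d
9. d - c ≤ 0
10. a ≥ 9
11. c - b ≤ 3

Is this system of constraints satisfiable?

From constraints 3 and 7: c ≥ b ≥ 3. From constraint 10: a ≥ 9. Hence c + a ≥ 12. But constraint 4 requires c + a ≤ 11, and 11 < 12. Contradiction.

Unsatisfiable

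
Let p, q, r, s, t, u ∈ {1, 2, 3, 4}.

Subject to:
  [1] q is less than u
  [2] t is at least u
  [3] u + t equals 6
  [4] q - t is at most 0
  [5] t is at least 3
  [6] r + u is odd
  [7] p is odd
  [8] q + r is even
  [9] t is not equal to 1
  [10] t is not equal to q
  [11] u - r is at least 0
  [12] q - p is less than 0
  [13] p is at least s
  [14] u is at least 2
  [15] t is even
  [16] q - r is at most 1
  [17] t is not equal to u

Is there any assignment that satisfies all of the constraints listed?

The assignment p = 3, q = 1, r = 1, s = 2, t = 4, u = 2 works:
  constraint 3 holds since u + t = 6.
  constraint 4 holds since q - t = -3.
The rest check out directly.

Satisfiable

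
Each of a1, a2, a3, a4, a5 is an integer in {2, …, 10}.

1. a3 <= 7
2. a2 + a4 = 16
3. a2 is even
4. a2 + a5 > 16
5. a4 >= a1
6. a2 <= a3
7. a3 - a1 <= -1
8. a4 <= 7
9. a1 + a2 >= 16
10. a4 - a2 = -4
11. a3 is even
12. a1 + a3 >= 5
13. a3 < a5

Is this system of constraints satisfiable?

Unsatisfiable

From constraints 5 and 8: a1 ≤ a4 ≤ 7. From constraints 1 and 6: a2 ≤ a3 ≤ 7. Hence a1 + a2 ≤ 14. But constraint 9 requires a1 + a2 ≥ 16, and 16 > 14. Contradiction.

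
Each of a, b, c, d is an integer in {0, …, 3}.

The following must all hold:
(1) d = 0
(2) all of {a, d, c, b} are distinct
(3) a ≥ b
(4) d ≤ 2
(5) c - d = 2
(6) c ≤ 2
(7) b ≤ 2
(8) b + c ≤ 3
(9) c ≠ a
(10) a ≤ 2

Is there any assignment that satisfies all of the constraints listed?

Constraints 4, 6, 7, and 10 confine each of a, d, c, b to the 3 values {0, …, 2} (the domain already gives each ≥ 0).
Constraint 2 requires all 4 of them to be distinct, but only 3 values are available — impossible by the pigeonhole principle.

Unsatisfiable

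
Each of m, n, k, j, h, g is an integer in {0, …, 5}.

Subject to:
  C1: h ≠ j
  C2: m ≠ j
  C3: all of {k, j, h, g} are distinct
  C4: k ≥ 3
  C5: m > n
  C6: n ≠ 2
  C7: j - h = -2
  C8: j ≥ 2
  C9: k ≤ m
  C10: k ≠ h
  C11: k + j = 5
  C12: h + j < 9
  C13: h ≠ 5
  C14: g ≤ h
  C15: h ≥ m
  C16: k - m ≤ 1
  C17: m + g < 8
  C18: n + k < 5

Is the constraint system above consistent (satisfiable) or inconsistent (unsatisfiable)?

Satisfiable

One satisfying assignment is m = 4, n = 0, k = 3, j = 2, h = 4, g = 1.
For the less obvious constraints — constraint 7: j - h = -2; constraint 11: k + j = 5; constraint 12: h + j = 6 — and the others hold by inspection.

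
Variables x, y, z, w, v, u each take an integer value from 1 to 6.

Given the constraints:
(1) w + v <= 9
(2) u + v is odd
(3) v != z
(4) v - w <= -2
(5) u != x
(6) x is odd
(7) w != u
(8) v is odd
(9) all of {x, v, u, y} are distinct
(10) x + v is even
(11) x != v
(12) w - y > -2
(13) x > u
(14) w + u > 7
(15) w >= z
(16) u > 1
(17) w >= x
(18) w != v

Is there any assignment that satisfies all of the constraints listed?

Setting (x, y, z, w, v, u) = (5, 6, 4, 6, 1, 2) satisfies everything: constraint 1: w + v = 7; constraint 4: v - w = -5, and the others follow.

Satisfiable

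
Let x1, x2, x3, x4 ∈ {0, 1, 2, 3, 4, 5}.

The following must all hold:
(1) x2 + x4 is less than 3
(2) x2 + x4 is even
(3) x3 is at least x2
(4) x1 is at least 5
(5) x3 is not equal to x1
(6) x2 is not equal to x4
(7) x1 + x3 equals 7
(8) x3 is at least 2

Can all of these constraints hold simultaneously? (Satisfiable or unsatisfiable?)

Satisfiable

Take x1 = 5, x2 = 0, x3 = 2, x4 = 2. Then constraint 1: x2 + x4 = 2; constraint 7: x1 + x3 = 7, and every other listed constraint is also met.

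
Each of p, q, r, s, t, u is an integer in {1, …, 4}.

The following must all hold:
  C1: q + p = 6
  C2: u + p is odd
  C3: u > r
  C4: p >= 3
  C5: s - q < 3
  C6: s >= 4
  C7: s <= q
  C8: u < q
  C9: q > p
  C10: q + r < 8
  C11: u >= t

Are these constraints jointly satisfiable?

Unsatisfiable

From constraints 6 and 7: q ≥ s ≥ 4. From constraint 4: p ≥ 3. Hence q + p ≥ 7. But constraint 1 requires q + p = 6, and 6 < 7. Contradiction.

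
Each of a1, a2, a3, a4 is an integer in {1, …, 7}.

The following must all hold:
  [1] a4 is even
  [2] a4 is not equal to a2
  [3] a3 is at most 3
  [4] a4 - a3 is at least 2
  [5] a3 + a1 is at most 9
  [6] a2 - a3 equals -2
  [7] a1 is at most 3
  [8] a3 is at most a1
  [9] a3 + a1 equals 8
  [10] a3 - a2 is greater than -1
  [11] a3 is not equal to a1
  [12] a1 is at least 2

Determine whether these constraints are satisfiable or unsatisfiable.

Unsatisfiable

From constraint 3: a3 ≤ 3. From constraint 7: a1 ≤ 3. Hence a3 + a1 ≤ 6. But constraint 9 requires a3 + a1 = 8, and 8 > 6. Contradiction.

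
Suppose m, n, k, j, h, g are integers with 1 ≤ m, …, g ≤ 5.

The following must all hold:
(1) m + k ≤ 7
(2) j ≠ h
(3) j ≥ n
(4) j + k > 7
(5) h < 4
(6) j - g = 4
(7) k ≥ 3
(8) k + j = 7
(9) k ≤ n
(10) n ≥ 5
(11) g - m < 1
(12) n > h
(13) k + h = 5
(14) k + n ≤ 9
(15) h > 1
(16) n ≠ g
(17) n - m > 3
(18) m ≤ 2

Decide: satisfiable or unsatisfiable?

From constraint 7: k ≥ 3. From constraints 3 and 10: j ≥ n ≥ 5. Hence k + j ≥ 8. But constraint 8 requires k + j = 7, and 7 < 8. Contradiction.

Unsatisfiable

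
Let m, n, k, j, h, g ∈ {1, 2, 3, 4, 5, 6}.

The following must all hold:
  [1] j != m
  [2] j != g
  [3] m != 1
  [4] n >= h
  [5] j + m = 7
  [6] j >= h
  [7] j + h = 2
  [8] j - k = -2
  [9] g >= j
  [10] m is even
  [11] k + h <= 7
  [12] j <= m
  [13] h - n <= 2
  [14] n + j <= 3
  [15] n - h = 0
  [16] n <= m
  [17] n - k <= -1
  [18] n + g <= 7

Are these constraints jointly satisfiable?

The assignment m = 6, n = 1, k = 3, j = 1, h = 1, g = 6 works:
  constraint 5 holds since j + m = 7.
  constraint 7 holds since j + h = 2.
The rest check out directly.

Satisfiable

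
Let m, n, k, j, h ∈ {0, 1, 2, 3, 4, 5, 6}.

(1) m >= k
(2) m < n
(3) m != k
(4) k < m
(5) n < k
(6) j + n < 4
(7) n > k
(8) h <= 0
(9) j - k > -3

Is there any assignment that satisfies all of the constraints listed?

Unsatisfiable

Constraints 2, 4, and 5 give n < k, k < m, m < n. Chaining: n < k < m < n, which forces n < n — impossible.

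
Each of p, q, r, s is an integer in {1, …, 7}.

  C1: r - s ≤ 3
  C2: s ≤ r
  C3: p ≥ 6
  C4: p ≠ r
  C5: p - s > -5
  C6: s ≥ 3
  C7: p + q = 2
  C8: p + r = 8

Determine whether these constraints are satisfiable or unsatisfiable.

Unsatisfiable

From constraint 3: p ≥ 6. From constraints 2 and 6: r ≥ s ≥ 3. Hence p + r ≥ 9. But constraint 8 requires p + r = 8, and 8 < 9. Contradiction.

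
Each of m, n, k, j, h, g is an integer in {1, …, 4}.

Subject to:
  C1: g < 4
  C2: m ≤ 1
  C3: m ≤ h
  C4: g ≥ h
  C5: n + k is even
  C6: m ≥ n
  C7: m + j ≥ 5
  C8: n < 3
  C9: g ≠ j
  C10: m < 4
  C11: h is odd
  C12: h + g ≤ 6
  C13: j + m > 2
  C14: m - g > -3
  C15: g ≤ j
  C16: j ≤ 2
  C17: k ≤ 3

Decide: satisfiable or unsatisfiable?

From constraint 2: m ≤ 1. From constraint 16: j ≤ 2. Hence m + j ≤ 3. But constraint 7 requires m + j ≥ 5, and 5 > 3. Contradiction.

Unsatisfiable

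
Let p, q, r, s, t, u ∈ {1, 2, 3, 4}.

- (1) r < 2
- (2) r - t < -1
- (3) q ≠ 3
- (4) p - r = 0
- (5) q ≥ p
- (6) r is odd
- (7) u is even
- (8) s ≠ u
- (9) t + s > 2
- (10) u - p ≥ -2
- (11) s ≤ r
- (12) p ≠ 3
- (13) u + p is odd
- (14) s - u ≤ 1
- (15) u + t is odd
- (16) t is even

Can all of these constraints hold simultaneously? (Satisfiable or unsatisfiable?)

Unsatisfiable

Constraint 7 makes u even and constraint 16 makes t even, so u + t must be even. Constraint 15 says u + t is odd — contradiction.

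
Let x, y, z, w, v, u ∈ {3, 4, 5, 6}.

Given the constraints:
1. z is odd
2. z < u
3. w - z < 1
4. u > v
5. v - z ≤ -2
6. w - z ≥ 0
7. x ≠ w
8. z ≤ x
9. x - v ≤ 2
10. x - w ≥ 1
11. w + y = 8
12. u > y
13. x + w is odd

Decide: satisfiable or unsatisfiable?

Constraints 5, 6, 9, and 10 give w − z ≥ 0, z − v ≥ 2, v − x ≥ -2, x − w ≥ 1.
Adding all 4 inequalities: the left sides telescope to 0, and the right sides sum to 0 + 2 + (-2) + 1 = 1. So 0 ≥ 1, which is false.

Unsatisfiable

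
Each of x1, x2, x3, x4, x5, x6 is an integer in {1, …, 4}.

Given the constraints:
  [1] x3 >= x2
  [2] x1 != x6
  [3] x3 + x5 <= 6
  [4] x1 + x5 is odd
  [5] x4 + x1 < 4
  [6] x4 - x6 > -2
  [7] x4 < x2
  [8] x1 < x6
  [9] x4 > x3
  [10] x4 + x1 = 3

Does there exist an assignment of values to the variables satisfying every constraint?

Constraints 1, 7, and 9 give x3 < x4, x4 < x2, x2 ≤ x3. Chaining: x3 < x4 < x2 ≤ x3, which forces x3 < x3 — impossible.

Unsatisfiable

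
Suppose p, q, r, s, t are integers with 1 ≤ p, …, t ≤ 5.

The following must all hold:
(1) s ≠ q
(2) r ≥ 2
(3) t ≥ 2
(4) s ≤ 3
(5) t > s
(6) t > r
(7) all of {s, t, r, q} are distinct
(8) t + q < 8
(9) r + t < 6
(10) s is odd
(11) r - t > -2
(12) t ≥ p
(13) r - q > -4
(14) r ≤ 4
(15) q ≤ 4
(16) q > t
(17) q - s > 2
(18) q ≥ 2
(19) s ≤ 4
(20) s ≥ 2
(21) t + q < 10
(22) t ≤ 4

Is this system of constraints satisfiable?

Unsatisfiable

Constraints 2, 3, 14, 15, 18, 19, 20, and 22 confine each of s, t, r, q to the 3 values {2, …, 4}.
Constraint 7 requires all 4 of them to be distinct, but only 3 values are available — impossible by the pigeonhole principle.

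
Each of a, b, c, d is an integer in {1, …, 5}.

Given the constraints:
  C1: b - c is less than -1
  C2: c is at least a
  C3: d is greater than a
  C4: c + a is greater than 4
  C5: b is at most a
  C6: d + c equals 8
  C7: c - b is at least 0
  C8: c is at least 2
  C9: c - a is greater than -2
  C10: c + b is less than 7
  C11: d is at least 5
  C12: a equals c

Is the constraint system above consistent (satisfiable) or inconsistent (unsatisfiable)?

Satisfiable

One satisfying assignment is a = 3, b = 1, c = 3, d = 5.
For the less obvious constraints — constraint 1: b - c = -2; constraint 4: c + a = 6 — and the others hold by inspection.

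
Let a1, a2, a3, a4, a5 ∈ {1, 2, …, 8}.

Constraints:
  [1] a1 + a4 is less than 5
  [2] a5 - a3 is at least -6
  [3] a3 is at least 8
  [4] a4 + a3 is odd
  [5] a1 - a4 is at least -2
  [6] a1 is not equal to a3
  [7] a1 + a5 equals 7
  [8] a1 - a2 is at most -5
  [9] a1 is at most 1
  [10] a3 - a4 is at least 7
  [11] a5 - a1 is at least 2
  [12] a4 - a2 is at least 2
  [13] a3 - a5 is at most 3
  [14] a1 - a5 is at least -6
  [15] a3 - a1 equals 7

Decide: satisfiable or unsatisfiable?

Unsatisfiable

Constraints 2, 8, 10, 12, and 14 give a4 − a2 ≥ 2, a2 − a1 ≥ 5, a1 − a5 ≥ -6, a5 − a3 ≥ -6, a3 − a4 ≥ 7.
Adding all 5 inequalities: the left sides telescope to 0, and the right sides sum to 2 + 5 + (-6) + (-6) + 7 = 2. So 0 ≥ 2, which is false.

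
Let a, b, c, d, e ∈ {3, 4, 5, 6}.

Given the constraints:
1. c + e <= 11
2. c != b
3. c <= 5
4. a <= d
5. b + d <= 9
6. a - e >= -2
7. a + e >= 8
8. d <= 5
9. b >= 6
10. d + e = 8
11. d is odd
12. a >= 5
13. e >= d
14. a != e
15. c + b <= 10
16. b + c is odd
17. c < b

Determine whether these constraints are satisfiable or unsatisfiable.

Unsatisfiable

From constraint 9: b ≥ 6. From constraints 4 and 12: d ≥ a ≥ 5. Hence b + d ≥ 11. But constraint 5 requires b + d ≤ 9, and 9 < 11. Contradiction.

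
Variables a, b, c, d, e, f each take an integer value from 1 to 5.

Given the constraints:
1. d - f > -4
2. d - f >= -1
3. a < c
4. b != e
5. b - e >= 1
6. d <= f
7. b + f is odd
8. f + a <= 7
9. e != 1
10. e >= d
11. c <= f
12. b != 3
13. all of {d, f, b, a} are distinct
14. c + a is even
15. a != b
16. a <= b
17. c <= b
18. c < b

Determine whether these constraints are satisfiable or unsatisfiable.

Try a = 2, b = 5, c = 4, d = 3, e = 4, f = 4.
Check constraint 1: d - f = -1; constraint 2: d - f = -1; constraint 5: b - e = 1. The remaining constraints are straightforward to verify.

Satisfiable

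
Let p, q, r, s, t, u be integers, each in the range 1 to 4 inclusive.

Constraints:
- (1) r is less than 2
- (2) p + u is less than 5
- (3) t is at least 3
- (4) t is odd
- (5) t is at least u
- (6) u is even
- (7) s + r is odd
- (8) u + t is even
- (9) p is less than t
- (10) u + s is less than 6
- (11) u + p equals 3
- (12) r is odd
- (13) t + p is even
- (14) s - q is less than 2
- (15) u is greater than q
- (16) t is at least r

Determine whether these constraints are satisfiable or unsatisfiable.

Unsatisfiable

Constraint 6 makes u even and constraint 4 makes t odd, so u + t must be odd. Constraint 8 says u + t is even — contradiction.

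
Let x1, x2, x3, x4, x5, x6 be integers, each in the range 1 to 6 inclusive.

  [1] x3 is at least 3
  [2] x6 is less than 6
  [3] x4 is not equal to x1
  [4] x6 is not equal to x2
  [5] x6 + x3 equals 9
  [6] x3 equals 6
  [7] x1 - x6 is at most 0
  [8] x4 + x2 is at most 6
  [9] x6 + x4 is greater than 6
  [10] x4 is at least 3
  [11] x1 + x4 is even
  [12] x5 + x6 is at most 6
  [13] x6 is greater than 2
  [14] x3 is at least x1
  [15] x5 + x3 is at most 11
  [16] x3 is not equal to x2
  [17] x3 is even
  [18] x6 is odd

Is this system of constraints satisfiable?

Take x1 = 2, x2 = 2, x3 = 6, x4 = 4, x5 = 3, x6 = 3. Then constraint 5: x6 + x3 = 9; constraint 7: x1 - x6 = -1, and every other listed constraint is also met.

Satisfiable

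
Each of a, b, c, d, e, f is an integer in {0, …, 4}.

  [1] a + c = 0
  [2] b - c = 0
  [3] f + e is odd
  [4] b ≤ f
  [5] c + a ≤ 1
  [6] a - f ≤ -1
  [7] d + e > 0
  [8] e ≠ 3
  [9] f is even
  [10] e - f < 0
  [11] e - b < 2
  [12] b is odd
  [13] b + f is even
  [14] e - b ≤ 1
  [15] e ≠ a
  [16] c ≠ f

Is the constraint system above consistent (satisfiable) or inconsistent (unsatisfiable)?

Constraint 12 makes b odd and constraint 9 makes f even, so b + f must be odd. Constraint 13 says b + f is even — contradiction.

Unsatisfiable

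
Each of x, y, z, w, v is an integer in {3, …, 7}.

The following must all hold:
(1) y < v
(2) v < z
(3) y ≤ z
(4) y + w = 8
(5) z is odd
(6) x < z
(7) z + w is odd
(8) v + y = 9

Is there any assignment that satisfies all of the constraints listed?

Take x = 5, y = 4, z = 7, w = 4, v = 5. Then constraint 4: y + w = 8; constraint 8: v + y = 9, and every other listed constraint is also met.

Satisfiable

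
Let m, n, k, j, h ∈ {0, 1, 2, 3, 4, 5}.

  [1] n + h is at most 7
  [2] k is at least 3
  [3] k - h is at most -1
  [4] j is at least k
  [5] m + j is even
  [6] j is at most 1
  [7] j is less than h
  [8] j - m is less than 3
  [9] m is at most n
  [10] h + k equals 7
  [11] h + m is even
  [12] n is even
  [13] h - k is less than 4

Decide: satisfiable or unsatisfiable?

From constraints 2 and 4: j ≥ k and k ≥ 3, so j ≥ 3. From constraint 6: j ≤ 1. But 1 < 3, so no value of j works.

Unsatisfiable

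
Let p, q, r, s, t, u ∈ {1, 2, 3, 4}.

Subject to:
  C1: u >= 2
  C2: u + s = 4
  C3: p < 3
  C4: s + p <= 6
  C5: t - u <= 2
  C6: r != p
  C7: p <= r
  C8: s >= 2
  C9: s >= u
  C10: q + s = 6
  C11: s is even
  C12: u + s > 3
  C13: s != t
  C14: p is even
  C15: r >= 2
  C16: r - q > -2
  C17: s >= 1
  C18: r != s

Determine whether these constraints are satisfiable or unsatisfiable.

Take p = 2, q = 4, r = 4, s = 2, t = 4, u = 2. Then constraint 2: u + s = 4; constraint 4: s + p = 4; constraint 5: t - u = 2, and every other listed constraint is also met.

Satisfiable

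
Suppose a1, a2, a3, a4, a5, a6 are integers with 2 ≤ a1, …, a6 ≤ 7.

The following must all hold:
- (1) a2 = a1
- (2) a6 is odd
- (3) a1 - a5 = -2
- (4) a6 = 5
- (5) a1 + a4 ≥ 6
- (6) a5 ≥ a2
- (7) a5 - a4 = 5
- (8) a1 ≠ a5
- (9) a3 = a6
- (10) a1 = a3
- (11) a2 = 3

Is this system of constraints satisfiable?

Constraint 11 fixes a2 = 3 and constraint 4 fixes a6 = 5. Constraints 1, 9, and 10 give a2 = a1 = a3 = a6, so a2 = a6. But 3 ≠ 5 — contradiction.

Unsatisfiable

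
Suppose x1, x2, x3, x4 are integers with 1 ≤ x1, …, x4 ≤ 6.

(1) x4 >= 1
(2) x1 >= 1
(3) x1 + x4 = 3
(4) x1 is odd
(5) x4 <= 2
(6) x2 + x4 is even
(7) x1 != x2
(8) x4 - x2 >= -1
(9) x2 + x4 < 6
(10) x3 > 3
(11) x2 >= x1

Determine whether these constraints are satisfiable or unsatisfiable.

Take x1 = 1, x2 = 2, x3 = 6, x4 = 2. Then constraint 3: x1 + x4 = 3; constraint 8: x4 - x2 = 0; constraint 9: x2 + x4 = 4, and every other listed constraint is also met.

Satisfiable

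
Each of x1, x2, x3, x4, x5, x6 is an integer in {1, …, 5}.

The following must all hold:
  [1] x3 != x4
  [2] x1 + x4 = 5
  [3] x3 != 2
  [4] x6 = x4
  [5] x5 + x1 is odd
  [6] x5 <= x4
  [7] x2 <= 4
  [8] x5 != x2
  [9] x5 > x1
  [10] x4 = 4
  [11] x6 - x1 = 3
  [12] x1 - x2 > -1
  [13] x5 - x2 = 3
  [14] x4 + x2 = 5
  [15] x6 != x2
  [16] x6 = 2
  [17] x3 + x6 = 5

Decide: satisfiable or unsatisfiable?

Constraint 16 fixes x6 = 2 and constraint 10 fixes x4 = 4, but constraint 4 requires x6 = x4. Since 2 ≠ 4, contradiction.

Unsatisfiable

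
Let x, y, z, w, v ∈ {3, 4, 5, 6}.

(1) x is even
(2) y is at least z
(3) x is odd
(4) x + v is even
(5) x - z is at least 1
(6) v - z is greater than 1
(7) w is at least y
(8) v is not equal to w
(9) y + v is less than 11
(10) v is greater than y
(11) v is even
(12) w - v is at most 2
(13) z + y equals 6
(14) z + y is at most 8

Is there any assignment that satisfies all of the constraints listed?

Unsatisfiable

Constraint 3 makes x odd and constraint 11 makes v even, so x + v must be odd. Constraint 4 says x + v is even — contradiction.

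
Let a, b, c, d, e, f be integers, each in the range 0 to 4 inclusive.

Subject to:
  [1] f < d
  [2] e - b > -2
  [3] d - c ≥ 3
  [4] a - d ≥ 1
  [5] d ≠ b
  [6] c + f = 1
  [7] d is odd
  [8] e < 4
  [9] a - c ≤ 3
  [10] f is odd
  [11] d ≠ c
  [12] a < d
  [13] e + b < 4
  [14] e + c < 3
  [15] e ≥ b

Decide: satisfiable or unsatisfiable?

Constraints 3, 4, and 9 give c − a ≥ -3, a − d ≥ 1, d − c ≥ 3.
Adding all 3 inequalities: the left sides telescope to 0, and the right sides sum to (-3) + 1 + 3 = 1. So 0 ≥ 1, which is false.

Unsatisfiable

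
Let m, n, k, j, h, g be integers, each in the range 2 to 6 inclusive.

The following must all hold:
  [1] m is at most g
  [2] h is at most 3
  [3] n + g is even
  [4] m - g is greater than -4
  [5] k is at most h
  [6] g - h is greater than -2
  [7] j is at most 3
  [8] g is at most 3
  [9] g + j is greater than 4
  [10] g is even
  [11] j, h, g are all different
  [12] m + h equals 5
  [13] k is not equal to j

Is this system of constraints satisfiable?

Constraints 2, 7, and 8 confine each of j, h, g to the 2 values {2, 3} (the domain already gives each ≥ 2).
Constraint 11 requires all 3 of them to be distinct, but only 2 values are available — impossible by the pigeonhole principle.

Unsatisfiable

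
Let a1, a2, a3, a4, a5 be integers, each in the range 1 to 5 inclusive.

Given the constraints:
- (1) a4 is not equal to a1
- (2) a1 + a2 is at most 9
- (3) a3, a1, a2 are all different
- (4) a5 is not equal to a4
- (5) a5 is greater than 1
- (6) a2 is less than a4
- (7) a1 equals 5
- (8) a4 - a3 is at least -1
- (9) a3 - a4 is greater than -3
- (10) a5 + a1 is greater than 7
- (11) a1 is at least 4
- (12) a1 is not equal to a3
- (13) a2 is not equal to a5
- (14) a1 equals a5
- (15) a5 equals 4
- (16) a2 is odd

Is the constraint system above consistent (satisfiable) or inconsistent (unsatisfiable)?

Constraint 7 fixes a1 = 5 and constraint 15 fixes a5 = 4, but constraint 14 requires a1 = a5. Since 5 ≠ 4, contradiction.

Unsatisfiable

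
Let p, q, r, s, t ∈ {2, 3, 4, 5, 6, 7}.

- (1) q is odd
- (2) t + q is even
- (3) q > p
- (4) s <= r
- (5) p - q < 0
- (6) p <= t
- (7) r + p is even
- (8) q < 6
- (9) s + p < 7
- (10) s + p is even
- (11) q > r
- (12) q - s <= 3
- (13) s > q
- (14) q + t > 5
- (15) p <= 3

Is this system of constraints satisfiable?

Constraints 4, 11, and 13 give q < s, s ≤ r, r < q. Chaining: q < s ≤ r < q, which forces q < q — impossible.

Unsatisfiable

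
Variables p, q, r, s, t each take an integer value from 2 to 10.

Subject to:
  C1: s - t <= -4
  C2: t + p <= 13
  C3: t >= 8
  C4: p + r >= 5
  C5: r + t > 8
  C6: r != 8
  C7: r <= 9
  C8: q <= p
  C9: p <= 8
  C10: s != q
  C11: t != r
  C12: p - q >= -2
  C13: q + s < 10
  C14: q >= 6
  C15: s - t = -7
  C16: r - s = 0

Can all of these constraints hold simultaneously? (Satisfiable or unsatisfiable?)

Unsatisfiable

From constraint 3: t ≥ 8. From constraints 8 and 14: p ≥ q ≥ 6. Hence t + p ≥ 14. But constraint 2 requires t + p ≤ 13, and 13 < 14. Contradiction.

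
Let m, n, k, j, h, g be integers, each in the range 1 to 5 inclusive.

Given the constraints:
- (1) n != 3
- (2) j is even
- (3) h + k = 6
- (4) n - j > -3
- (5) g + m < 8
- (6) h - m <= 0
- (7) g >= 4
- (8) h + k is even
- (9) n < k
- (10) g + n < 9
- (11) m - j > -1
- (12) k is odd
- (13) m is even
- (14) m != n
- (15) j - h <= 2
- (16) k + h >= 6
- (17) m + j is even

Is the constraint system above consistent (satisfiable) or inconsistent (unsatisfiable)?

Try m = 2, n = 1, k = 5, j = 2, h = 1, g = 5.
Check constraint 3: h + k = 6; constraint 4: n - j = -1. The remaining constraints are straightforward to verify.

Satisfiable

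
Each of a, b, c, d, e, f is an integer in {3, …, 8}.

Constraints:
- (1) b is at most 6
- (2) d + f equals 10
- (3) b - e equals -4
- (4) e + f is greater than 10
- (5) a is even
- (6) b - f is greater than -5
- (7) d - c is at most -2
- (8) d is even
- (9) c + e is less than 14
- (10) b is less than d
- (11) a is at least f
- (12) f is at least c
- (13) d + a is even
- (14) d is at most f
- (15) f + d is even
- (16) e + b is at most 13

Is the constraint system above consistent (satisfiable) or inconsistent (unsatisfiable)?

Satisfiable

One satisfying assignment is a = 6, b = 3, c = 6, d = 4, e = 7, f = 6.
For the less obvious constraints — constraint 2: d + f = 10; constraint 3: b - e = -4; constraint 4: e + f = 13 — and the others hold by inspection.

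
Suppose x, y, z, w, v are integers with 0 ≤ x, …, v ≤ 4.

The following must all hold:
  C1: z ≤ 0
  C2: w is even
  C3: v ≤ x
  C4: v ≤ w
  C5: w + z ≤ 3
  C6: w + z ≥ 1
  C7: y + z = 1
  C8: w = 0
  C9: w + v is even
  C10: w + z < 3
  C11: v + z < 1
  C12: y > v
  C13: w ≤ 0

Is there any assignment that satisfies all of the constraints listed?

From constraint 13: w ≤ 0. From constraint 1: z ≤ 0. Hence w + z ≤ 0. But constraint 6 requires w + z ≥ 1, and 1 > 0. Contradiction.

Unsatisfiable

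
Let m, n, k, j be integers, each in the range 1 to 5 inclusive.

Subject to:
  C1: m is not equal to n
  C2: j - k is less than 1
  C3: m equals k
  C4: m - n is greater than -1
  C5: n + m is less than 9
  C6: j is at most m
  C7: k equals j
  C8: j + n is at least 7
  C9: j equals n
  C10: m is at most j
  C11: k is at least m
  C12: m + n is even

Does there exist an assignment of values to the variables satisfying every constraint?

Unsatisfiable

From constraints 3, 7, and 9, m = k = j = n, so m = n. But constraint 1 says m ≠ n. Contradiction.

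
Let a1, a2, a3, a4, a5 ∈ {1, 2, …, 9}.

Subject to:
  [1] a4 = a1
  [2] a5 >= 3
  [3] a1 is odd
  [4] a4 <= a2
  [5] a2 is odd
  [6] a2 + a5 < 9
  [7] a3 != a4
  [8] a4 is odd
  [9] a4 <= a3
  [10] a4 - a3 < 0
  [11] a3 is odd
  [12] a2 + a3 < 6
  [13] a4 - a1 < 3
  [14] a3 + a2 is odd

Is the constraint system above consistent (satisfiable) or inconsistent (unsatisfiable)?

Constraint 11 makes a3 odd and constraint 5 makes a2 odd, so a3 + a2 must be even. Constraint 14 says a3 + a2 is odd — contradiction.

Unsatisfiable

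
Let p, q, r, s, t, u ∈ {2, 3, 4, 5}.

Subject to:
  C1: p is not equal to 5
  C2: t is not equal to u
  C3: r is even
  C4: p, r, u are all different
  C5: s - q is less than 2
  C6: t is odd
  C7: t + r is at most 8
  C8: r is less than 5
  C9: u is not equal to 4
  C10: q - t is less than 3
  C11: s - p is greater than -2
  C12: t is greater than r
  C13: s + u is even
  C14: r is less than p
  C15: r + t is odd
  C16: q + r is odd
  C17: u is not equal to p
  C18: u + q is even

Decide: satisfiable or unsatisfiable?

One satisfying assignment is p = 4, q = 5, r = 2, s = 5, t = 3, u = 5.
For the less obvious constraints — constraint 5: s - q = 0; constraint 7: t + r = 5 — and the others hold by inspection.

Satisfiable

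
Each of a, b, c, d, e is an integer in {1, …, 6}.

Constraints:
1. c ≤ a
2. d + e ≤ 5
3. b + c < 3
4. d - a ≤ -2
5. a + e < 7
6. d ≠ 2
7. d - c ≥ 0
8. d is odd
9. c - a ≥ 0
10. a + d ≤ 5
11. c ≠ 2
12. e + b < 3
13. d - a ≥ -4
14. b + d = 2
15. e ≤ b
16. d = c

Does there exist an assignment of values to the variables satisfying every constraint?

Constraints 4, 7, and 9 give a − d ≥ 2, d − c ≥ 0, c − a ≥ 0.
Adding all 3 inequalities: the left sides telescope to 0, and the right sides sum to 2 + 0 + 0 = 2. So 0 ≥ 2, which is false.

Unsatisfiable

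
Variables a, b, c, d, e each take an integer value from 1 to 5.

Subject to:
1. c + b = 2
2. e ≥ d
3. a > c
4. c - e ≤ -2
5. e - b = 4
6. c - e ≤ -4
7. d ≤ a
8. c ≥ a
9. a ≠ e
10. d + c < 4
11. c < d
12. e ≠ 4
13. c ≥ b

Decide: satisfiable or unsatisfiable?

Constraints 7, 8, and 11 give a ≤ c, c < d, d ≤ a. Chaining: a ≤ c < d ≤ a, which forces a < a — impossible.

Unsatisfiable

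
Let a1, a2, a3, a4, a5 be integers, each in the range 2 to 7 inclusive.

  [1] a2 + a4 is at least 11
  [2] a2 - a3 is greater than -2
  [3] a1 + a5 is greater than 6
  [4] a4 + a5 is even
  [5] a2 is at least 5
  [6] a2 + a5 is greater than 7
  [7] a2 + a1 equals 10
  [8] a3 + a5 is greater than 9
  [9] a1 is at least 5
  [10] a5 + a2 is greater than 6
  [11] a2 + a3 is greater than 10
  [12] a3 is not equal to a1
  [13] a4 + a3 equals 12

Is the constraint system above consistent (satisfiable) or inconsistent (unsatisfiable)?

Satisfiable

Setting (a1, a2, a3, a4, a5) = (5, 5, 6, 6, 4) satisfies everything: constraint 1: a2 + a4 = 11; constraint 2: a2 - a3 = -1, and the others follow.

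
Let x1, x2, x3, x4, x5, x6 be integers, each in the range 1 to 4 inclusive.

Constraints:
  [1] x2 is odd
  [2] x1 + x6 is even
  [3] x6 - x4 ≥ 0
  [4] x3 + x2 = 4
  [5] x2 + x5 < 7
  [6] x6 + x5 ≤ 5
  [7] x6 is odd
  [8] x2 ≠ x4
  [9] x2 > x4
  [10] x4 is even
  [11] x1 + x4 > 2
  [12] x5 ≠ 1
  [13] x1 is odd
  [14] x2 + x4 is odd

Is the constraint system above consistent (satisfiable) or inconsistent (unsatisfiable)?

Setting (x1, x2, x3, x4, x5, x6) = (1, 3, 1, 2, 2, 3) satisfies everything: constraint 3: x6 - x4 = 1; constraint 4: x3 + x2 = 4; constraint 5: x2 + x5 = 5, and the others follow.

Satisfiable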